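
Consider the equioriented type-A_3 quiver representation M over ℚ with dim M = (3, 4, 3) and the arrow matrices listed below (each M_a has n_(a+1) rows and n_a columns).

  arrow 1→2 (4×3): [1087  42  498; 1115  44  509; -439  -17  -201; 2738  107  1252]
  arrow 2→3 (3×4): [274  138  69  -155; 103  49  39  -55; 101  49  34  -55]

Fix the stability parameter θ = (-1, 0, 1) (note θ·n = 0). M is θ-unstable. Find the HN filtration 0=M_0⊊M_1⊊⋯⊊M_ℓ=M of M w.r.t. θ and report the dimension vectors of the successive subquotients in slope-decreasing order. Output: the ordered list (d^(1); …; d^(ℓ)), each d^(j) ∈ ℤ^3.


Via rank(M_{q-1}∘⋯∘M_p): M ≅ I[1,3]^3, I[2,2].
μ_θ-semistable layers: μ^(1)=1; μ^(2)=0; μ^(3)=-1

((0, 0, 3); (0, 4, 0); (3, 0, 0))


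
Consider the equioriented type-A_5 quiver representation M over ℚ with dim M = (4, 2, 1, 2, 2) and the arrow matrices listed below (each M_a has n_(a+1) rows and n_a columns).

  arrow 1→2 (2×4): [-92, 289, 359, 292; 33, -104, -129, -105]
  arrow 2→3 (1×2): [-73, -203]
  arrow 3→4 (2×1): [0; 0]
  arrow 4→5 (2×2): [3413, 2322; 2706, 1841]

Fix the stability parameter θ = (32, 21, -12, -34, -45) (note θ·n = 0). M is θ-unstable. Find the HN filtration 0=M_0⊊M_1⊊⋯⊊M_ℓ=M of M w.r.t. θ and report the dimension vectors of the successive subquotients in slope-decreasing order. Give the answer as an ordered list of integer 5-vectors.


Via rank(M_{q-1}∘⋯∘M_p): M ≅ I[1,1]^2, I[1,2], I[1,3], I[4,5]^2.
μ_θ-semistable layers: μ^(1)=32; μ^(2)=53/2; μ^(3)=41/3; μ^(4)=-79/2

((2, 0, 0, 0, 0); (1, 1, 0, 0, 0); (1, 1, 1, 0, 0); (0, 0, 0, 2, 2))


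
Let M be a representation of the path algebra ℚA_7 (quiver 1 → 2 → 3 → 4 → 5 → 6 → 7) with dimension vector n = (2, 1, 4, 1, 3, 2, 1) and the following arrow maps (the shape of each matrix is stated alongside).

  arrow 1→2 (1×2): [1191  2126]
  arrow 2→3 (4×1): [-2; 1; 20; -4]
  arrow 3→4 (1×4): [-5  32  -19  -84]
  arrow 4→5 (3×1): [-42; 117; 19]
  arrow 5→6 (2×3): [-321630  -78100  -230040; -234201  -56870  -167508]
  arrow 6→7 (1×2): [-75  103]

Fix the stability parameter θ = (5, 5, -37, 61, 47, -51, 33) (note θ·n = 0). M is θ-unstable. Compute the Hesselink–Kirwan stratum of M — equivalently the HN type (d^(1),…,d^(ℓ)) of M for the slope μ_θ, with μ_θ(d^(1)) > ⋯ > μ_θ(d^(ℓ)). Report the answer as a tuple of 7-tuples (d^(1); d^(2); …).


Barcode: M ≅ I[1,1], I[1,5], I[3,3]^3, I[5,5], I[5,7], I[6,6]. HN layers by μ_θ (8 steps, strictly decreasing):
  μ^(1)=54; μ^(2)=47; μ^(3)=33; μ^(4)=5; μ^(5)=-2; μ^(6)=-9; μ^(7)=-37; μ^(8)=-51

((0, 0, 0, 1, 1, 0, 0); (0, 0, 0, 0, 1, 0, 0); (0, 0, 0, 0, 0, 0, 1); (1, 0, 0, 0, 0, 0, 0); (0, 0, 0, 0, 1, 1, 0); (1, 1, 1, 0, 0, 0, 0); (0, 0, 3, 0, 0, 0, 0); (0, 0, 0, 0, 0, 1, 0))


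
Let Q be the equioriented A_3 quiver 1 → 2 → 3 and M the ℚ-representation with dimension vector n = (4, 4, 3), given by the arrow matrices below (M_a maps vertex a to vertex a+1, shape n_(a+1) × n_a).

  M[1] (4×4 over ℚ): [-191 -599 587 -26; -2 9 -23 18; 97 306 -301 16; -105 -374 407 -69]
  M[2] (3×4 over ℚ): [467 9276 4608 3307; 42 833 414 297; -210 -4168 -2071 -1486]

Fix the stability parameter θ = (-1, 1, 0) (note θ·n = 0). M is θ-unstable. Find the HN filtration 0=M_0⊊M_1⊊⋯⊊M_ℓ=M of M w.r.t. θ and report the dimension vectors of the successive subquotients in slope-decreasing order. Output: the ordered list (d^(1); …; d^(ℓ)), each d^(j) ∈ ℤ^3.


Interval decomposition of M: I[1,2], I[1,3]^3.
HN type (ℓ=3): μ^(1)=1; μ^(2)=1/2; μ^(3)=-1

((0, 1, 0); (0, 3, 3); (4, 0, 0))


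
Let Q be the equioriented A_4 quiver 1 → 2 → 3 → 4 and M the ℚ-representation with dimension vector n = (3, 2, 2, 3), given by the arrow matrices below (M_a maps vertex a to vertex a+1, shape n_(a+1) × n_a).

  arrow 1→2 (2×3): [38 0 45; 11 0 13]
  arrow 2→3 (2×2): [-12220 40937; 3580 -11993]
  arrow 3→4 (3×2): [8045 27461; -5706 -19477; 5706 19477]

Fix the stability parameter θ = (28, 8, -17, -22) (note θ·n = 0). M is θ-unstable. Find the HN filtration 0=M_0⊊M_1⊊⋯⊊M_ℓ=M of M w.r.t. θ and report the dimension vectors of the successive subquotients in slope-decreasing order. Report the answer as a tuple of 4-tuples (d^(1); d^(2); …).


Via rank(M_{q-1}∘⋯∘M_p): M ≅ I[1,1], I[1,2], I[1,4], I[3,4], I[4,4].
μ_θ-semistable layers: μ^(1)=28; μ^(2)=18; μ^(3)=-3/4; μ^(4)=-39/2; μ^(5)=-22

((1, 0, 0, 0); (1, 1, 0, 0); (1, 1, 1, 1); (0, 0, 1, 1); (0, 0, 0, 1))


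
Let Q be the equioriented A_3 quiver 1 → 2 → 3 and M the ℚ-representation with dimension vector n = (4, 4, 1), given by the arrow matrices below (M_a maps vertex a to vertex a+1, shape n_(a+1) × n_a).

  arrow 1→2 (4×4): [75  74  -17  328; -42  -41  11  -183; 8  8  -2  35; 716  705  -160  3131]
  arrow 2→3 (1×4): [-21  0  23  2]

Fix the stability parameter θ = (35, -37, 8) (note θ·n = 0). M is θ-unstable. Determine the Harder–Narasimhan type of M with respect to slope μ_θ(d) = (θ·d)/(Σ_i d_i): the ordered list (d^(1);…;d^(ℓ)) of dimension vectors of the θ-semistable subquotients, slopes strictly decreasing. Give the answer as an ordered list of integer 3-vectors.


Barcode: M ≅ I[1,2]^3, I[1,3]. HN layers by μ_θ (2 steps, strictly decreasing):
  μ^(1)=8; μ^(2)=-1

((0, 0, 1); (4, 4, 0))


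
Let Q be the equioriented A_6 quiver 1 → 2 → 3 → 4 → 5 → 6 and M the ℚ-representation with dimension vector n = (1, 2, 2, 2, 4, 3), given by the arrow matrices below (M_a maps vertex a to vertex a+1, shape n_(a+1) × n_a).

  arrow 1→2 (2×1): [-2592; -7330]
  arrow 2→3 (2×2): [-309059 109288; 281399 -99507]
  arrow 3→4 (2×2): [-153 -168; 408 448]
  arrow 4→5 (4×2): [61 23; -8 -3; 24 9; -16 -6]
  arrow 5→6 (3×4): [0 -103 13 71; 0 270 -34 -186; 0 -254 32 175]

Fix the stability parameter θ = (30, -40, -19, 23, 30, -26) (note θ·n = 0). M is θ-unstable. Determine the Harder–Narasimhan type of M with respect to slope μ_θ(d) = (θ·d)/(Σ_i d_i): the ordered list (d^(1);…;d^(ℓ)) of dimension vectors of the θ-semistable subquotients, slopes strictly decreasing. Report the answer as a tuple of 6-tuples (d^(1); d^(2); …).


Barcode: M ≅ I[1,3], I[2,5], I[4,5], I[5,6]^2, I[6,6]. HN layers by μ_θ (7 steps, strictly decreasing):
  μ^(1)=30; μ^(2)=23; μ^(3)=2; μ^(4)=-29/3; μ^(5)=-19; μ^(6)=-26; μ^(7)=-40

((0, 0, 0, 0, 2, 0); (0, 0, 0, 2, 0, 0); (0, 0, 0, 0, 2, 2); (1, 1, 1, 0, 0, 0); (0, 0, 1, 0, 0, 0); (0, 0, 0, 0, 0, 1); (0, 1, 0, 0, 0, 0))


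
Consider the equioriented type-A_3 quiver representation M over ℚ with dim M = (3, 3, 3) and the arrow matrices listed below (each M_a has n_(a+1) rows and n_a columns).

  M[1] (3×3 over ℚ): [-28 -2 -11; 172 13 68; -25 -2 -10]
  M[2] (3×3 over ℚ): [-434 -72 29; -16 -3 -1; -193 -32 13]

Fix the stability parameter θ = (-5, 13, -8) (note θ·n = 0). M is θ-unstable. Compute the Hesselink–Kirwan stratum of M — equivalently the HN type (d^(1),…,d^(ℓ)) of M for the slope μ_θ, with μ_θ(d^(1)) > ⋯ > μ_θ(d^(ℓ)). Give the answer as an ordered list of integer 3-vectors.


Barcode: M ≅ I[1,3]^3. HN layers by μ_θ (2 steps, strictly decreasing):
  μ^(1)=5/2; μ^(2)=-5

((0, 3, 3); (3, 0, 0))


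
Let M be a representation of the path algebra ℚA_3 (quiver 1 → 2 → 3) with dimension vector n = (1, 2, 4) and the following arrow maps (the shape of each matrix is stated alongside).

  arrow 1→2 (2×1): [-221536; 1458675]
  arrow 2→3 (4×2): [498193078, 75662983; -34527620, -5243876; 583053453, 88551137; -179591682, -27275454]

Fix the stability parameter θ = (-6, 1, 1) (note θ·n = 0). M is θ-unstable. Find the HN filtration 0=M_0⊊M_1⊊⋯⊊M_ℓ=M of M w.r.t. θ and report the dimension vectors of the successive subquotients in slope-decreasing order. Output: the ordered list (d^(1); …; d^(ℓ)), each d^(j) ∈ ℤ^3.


Interval decomposition of M: I[1,3], I[2,3], I[3,3]^2.
HN type (ℓ=2): μ^(1)=1; μ^(2)=-6

((0, 2, 4); (1, 0, 0))


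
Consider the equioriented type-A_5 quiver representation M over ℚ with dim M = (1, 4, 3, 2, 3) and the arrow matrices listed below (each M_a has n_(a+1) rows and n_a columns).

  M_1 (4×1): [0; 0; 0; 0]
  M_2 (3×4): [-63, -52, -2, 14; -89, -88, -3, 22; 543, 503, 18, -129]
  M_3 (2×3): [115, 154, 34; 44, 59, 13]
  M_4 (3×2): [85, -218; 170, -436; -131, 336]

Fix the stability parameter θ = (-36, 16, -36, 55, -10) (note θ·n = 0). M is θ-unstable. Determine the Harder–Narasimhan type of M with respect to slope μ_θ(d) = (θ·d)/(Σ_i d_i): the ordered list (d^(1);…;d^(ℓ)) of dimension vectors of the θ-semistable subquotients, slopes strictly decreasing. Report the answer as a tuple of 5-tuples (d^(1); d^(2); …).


Interval decomposition of M: I[1,1], I[2,2], I[2,3], I[2,5]^2, I[5,5].
HN type (ℓ=4): μ^(1)=45/2; μ^(2)=16; μ^(3)=-10; μ^(4)=-36

((0, 0, 0, 2, 2); (0, 1, 0, 0, 0); (0, 3, 3, 0, 1); (1, 0, 0, 0, 0))


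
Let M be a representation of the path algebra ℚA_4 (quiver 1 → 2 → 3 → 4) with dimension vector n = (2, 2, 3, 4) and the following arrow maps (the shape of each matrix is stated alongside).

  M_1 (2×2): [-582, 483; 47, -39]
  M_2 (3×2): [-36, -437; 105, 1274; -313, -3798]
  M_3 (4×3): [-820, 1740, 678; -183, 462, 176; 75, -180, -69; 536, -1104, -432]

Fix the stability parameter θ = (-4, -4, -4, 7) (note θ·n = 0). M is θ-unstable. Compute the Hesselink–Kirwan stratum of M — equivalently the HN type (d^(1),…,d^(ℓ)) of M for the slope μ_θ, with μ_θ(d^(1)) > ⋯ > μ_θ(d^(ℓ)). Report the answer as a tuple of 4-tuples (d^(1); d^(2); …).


Interval decomposition of M: I[1,4]^2, I[3,3], I[4,4]^2.
HN type (ℓ=2): μ^(1)=7; μ^(2)=-4

((0, 0, 0, 4); (2, 2, 3, 0))


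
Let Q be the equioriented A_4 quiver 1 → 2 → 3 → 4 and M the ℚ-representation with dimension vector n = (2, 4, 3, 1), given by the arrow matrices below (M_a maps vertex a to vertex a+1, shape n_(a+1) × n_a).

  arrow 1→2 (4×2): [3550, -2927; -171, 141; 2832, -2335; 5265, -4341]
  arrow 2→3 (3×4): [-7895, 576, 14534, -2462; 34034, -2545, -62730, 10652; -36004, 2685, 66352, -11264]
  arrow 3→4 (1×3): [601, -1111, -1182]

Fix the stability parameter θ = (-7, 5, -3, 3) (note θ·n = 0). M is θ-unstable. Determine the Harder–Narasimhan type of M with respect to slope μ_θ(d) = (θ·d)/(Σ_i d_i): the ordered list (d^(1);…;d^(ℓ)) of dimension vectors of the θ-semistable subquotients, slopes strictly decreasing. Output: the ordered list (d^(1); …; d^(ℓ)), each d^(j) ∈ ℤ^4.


Via rank(M_{q-1}∘⋯∘M_p): M ≅ I[1,3], I[1,4], I[2,2], I[2,3].
μ_θ-semistable layers: μ^(1)=5; μ^(2)=3; μ^(3)=1; μ^(4)=-7

((0, 1, 0, 0); (0, 0, 0, 1); (0, 3, 3, 0); (2, 0, 0, 0))


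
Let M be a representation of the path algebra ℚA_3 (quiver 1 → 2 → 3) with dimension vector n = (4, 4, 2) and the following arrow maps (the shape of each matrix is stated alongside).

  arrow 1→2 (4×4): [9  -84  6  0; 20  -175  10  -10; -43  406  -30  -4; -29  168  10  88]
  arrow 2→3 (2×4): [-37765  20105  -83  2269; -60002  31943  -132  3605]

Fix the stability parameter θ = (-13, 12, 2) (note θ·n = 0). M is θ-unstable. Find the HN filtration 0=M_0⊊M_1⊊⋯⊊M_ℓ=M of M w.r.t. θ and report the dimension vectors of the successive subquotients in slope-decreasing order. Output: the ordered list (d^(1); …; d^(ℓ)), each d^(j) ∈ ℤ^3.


Interval decomposition of M: I[1,1]^2, I[1,3]^2, I[2,2]^2.
HN type (ℓ=3): μ^(1)=12; μ^(2)=7; μ^(3)=-13

((0, 2, 0); (0, 2, 2); (4, 0, 0))


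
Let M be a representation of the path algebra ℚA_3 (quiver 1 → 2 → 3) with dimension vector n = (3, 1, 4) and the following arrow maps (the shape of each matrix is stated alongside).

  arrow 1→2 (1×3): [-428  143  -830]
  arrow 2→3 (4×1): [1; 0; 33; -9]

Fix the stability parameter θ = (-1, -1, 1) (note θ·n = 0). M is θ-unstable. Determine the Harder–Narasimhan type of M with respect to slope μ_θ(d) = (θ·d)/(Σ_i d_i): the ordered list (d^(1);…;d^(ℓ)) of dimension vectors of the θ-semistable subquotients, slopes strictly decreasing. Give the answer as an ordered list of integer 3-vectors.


Interval decomposition of M: I[1,1]^2, I[1,3], I[3,3]^3.
HN type (ℓ=2): μ^(1)=1; μ^(2)=-1

((0, 0, 4); (3, 1, 0))


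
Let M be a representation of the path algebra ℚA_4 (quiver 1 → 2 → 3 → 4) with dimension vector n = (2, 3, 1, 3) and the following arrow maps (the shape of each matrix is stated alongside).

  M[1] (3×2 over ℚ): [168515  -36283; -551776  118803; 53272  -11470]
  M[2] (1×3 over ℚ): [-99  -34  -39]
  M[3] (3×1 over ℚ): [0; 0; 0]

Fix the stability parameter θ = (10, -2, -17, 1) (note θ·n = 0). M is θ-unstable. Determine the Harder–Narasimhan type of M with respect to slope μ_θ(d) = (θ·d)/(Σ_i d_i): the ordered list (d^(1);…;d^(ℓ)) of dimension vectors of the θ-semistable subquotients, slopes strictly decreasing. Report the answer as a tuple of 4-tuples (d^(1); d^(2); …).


Barcode: M ≅ I[1,2], I[1,3], I[2,2], I[4,4]^3. HN layers by μ_θ (4 steps, strictly decreasing):
  μ^(1)=4; μ^(2)=1; μ^(3)=-2; μ^(4)=-3

((1, 1, 0, 0); (0, 0, 0, 3); (0, 1, 0, 0); (1, 1, 1, 0))


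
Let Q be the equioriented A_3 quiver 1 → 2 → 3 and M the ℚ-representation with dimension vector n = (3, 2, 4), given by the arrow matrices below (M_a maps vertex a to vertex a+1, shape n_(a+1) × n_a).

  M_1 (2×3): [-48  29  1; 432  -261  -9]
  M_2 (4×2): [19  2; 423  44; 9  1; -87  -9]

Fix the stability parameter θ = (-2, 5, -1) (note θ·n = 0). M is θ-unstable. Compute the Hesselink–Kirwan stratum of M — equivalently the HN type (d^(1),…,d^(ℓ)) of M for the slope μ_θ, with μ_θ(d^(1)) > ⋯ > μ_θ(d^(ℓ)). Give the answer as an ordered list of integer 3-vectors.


Via rank(M_{q-1}∘⋯∘M_p): M ≅ I[1,1]^2, I[1,3], I[2,3], I[3,3]^2.
μ_θ-semistable layers: μ^(1)=2; μ^(2)=-1; μ^(3)=-2

((0, 2, 2); (0, 0, 2); (3, 0, 0))


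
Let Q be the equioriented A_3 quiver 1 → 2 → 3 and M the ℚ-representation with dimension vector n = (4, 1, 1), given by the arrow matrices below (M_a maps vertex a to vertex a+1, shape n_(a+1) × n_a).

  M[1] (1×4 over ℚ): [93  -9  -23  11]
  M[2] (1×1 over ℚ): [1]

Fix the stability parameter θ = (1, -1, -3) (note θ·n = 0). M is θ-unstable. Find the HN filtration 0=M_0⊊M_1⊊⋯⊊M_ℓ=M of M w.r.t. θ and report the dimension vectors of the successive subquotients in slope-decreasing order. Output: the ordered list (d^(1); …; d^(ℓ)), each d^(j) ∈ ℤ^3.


Barcode: M ≅ I[1,1]^3, I[1,3]. HN layers by μ_θ (2 steps, strictly decreasing):
  μ^(1)=1; μ^(2)=-1

((3, 0, 0); (1, 1, 1))


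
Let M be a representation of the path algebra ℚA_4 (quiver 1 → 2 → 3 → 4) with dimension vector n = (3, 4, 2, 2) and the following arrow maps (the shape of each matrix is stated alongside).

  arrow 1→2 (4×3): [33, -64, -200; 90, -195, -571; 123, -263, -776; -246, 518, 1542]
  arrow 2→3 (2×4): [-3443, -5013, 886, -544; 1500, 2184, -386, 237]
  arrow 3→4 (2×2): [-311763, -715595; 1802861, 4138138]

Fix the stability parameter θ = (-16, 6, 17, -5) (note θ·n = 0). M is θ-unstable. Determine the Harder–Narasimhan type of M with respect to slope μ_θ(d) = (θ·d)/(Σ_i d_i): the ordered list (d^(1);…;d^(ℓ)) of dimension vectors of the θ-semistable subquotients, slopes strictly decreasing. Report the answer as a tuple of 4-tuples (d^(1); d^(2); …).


Via rank(M_{q-1}∘⋯∘M_p): M ≅ I[1,2], I[1,4]^2, I[2,2].
μ_θ-semistable layers: μ^(1)=6; μ^(2)=-16

((0, 4, 2, 2); (3, 0, 0, 0))


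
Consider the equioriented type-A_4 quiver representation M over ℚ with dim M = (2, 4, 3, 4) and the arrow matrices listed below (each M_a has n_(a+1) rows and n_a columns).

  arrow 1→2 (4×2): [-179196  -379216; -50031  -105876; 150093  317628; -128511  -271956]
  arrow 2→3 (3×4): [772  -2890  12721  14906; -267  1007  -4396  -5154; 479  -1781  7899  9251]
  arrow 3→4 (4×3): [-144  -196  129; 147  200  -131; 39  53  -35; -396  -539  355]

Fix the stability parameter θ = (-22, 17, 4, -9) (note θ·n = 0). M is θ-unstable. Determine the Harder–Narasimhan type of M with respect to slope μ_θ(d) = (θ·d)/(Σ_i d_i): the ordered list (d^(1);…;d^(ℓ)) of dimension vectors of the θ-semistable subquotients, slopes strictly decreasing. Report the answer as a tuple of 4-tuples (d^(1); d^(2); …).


Via rank(M_{q-1}∘⋯∘M_p): M ≅ I[1,1], I[1,4], I[2,2], I[2,4]^2, I[4,4].
μ_θ-semistable layers: μ^(1)=17; μ^(2)=4; μ^(3)=-9; μ^(4)=-22

((0, 1, 0, 0); (0, 3, 3, 3); (0, 0, 0, 1); (2, 0, 0, 0))


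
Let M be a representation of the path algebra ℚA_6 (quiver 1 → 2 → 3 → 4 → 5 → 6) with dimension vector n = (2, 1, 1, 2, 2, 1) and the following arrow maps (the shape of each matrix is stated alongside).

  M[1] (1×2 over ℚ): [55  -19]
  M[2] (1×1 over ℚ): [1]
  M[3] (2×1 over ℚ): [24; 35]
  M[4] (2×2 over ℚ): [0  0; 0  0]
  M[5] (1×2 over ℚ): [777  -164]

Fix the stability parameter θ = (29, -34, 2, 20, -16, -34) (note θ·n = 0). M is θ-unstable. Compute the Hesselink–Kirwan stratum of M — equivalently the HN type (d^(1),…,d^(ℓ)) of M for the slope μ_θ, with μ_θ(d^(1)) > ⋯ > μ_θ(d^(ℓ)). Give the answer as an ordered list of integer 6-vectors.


Barcode: M ≅ I[1,1], I[1,4], I[4,4], I[5,5], I[5,6]. HN layers by μ_θ (6 steps, strictly decreasing):
  μ^(1)=29; μ^(2)=20; μ^(3)=2; μ^(4)=-5/2; μ^(5)=-16; μ^(6)=-25

((1, 0, 0, 0, 0, 0); (0, 0, 0, 2, 0, 0); (0, 0, 1, 0, 0, 0); (1, 1, 0, 0, 0, 0); (0, 0, 0, 0, 1, 0); (0, 0, 0, 0, 1, 1))


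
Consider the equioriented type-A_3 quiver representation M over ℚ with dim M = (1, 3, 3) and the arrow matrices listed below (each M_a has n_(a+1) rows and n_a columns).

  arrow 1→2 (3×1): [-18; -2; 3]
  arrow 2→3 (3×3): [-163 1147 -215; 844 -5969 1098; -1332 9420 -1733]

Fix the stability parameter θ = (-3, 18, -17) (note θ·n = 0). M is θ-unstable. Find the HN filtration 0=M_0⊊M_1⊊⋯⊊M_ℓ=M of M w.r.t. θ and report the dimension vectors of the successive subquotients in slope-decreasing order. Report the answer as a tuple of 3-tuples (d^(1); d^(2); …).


Via rank(M_{q-1}∘⋯∘M_p): M ≅ I[1,3], I[2,3]^2.
μ_θ-semistable layers: μ^(1)=1/2; μ^(2)=-3

((0, 3, 3); (1, 0, 0))


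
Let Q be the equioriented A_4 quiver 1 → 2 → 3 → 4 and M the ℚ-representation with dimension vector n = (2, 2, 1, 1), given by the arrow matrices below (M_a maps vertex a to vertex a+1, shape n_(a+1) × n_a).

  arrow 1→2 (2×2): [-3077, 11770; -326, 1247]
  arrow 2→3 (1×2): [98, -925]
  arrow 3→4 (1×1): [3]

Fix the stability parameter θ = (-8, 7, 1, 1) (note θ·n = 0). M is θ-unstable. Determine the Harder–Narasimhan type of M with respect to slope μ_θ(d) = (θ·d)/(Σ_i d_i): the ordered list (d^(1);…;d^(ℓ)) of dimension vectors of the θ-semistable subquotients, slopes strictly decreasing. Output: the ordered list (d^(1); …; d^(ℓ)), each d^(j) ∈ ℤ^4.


Interval decomposition of M: I[1,2], I[1,4].
HN type (ℓ=3): μ^(1)=7; μ^(2)=3; μ^(3)=-8

((0, 1, 0, 0); (0, 1, 1, 1); (2, 0, 0, 0))


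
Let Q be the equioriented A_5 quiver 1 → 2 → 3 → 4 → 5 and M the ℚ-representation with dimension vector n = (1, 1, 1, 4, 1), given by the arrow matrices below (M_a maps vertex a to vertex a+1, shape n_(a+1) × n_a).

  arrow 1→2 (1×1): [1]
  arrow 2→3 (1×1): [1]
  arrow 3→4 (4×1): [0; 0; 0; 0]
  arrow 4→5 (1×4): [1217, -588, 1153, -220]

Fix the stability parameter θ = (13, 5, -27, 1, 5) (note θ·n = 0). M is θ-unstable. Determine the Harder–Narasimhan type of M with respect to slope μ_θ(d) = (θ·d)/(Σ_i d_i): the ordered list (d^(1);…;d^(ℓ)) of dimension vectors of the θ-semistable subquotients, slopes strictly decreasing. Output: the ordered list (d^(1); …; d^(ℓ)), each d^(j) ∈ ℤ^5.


Interval decomposition of M: I[1,3], I[4,4]^3, I[4,5].
HN type (ℓ=3): μ^(1)=5; μ^(2)=1; μ^(3)=-3

((0, 0, 0, 0, 1); (0, 0, 0, 4, 0); (1, 1, 1, 0, 0))


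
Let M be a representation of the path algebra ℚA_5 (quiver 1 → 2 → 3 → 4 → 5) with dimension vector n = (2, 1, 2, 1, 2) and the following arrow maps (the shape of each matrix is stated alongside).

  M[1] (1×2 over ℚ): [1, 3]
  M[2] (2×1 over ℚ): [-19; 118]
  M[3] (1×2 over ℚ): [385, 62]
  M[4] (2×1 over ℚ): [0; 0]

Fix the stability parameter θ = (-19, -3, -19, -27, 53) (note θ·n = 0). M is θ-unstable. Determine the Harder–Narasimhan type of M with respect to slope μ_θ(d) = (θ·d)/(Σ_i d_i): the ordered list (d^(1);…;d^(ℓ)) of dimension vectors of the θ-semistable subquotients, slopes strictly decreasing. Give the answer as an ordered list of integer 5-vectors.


Interval decomposition of M: I[1,1], I[1,4], I[3,3], I[5,5]^2.
HN type (ℓ=3): μ^(1)=53; μ^(2)=-49/3; μ^(3)=-19

((0, 0, 0, 0, 2); (0, 1, 1, 1, 0); (2, 0, 1, 0, 0))


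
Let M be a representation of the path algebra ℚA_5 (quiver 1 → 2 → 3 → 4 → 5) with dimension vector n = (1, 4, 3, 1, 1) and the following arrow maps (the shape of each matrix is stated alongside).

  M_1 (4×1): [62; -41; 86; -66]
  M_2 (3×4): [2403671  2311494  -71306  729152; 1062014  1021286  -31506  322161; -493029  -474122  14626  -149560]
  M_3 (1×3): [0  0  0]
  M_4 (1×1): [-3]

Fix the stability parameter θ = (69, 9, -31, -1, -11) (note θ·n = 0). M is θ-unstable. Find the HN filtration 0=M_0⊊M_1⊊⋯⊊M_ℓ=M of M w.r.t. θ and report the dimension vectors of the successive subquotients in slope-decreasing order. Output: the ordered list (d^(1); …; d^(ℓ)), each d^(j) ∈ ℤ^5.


Via rank(M_{q-1}∘⋯∘M_p): M ≅ I[1,2], I[2,3]^3, I[4,5].
μ_θ-semistable layers: μ^(1)=39; μ^(2)=-6; μ^(3)=-11

((1, 1, 0, 0, 0); (0, 0, 0, 1, 1); (0, 3, 3, 0, 0))


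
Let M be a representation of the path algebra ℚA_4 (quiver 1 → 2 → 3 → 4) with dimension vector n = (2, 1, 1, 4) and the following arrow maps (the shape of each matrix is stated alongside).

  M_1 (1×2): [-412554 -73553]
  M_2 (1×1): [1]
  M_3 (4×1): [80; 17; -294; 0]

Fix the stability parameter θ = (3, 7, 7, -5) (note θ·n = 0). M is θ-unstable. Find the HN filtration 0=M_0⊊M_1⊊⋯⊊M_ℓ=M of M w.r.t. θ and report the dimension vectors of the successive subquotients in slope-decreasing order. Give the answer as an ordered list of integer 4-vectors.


Interval decomposition of M: I[1,1], I[1,4], I[4,4]^3.
HN type (ℓ=2): μ^(1)=3; μ^(2)=-5

((2, 1, 1, 1); (0, 0, 0, 3))


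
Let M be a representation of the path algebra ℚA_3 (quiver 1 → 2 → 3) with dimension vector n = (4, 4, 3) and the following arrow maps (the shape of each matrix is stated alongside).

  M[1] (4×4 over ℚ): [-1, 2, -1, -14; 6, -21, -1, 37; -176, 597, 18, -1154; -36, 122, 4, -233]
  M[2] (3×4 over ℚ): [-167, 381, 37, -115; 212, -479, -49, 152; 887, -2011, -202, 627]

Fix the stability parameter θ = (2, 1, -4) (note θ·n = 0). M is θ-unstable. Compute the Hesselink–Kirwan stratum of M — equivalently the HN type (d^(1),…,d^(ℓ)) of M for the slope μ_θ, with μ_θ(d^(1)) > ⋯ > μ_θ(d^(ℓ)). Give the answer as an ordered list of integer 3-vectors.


Via rank(M_{q-1}∘⋯∘M_p): M ≅ I[1,2], I[1,3]^3.
μ_θ-semistable layers: μ^(1)=3/2; μ^(2)=-1/3

((1, 1, 0); (3, 3, 3))


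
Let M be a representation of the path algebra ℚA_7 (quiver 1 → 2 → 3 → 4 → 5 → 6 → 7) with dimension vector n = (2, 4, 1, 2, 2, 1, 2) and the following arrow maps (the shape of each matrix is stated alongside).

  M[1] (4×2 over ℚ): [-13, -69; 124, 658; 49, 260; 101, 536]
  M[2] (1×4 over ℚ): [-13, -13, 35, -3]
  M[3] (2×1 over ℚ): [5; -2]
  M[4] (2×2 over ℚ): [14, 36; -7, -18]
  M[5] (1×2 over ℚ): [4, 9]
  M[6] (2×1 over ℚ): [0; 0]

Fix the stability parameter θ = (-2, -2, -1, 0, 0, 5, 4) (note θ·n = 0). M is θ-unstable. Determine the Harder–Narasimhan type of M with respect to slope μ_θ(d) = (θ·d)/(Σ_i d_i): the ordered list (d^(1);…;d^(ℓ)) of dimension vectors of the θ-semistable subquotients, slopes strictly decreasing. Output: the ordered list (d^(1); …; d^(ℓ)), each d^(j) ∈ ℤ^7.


Via rank(M_{q-1}∘⋯∘M_p): M ≅ I[1,2], I[1,6], I[2,2]^2, I[4,4], I[5,5], I[7,7]^2.
μ_θ-semistable layers: μ^(1)=5; μ^(2)=4; μ^(3)=0; μ^(4)=-1; μ^(5)=-2

((0, 0, 0, 0, 0, 1, 0); (0, 0, 0, 0, 0, 0, 2); (0, 0, 0, 2, 2, 0, 0); (0, 0, 1, 0, 0, 0, 0); (2, 4, 0, 0, 0, 0, 0))


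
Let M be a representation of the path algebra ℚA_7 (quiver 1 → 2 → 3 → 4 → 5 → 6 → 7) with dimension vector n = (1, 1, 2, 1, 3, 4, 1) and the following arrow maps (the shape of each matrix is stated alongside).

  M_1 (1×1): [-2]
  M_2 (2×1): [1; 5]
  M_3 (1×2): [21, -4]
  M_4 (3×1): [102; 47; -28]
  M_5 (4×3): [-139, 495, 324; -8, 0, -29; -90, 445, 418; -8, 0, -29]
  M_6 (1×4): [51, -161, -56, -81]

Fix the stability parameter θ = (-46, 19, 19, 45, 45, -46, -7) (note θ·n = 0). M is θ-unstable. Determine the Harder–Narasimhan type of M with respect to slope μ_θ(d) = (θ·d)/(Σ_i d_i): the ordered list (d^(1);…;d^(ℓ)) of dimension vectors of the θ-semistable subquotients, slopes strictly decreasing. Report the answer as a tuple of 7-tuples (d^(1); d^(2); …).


Barcode: M ≅ I[1,7], I[3,3], I[5,6]^2, I[6,6]. HN layers by μ_θ (4 steps, strictly decreasing):
  μ^(1)=19; μ^(2)=25/2; μ^(3)=-1/2; μ^(4)=-46

((0, 0, 1, 0, 0, 0, 0); (0, 1, 1, 1, 1, 1, 1); (0, 0, 0, 0, 2, 2, 0); (1, 0, 0, 0, 0, 1, 0))


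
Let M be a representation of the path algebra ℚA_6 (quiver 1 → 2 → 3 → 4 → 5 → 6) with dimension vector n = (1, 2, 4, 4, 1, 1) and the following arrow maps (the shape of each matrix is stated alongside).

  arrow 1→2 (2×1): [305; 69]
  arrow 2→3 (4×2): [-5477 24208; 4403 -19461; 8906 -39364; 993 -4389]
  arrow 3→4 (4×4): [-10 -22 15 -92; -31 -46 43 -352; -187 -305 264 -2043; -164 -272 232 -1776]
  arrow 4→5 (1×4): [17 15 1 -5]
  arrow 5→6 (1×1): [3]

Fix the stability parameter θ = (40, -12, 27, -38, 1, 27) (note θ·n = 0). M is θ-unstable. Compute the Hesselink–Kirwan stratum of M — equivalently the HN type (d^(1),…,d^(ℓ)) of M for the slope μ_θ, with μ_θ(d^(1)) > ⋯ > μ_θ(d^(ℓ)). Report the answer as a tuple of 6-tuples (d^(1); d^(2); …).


Via rank(M_{q-1}∘⋯∘M_p): M ≅ I[1,4], I[2,4], I[3,3], I[3,6], I[4,4].
μ_θ-semistable layers: μ^(1)=27; μ^(2)=17/4; μ^(3)=1; μ^(4)=-11/2; μ^(5)=-12; μ^(6)=-38

((0, 0, 1, 0, 0, 1); (1, 1, 1, 1, 0, 0); (0, 0, 0, 0, 1, 0); (0, 0, 2, 2, 0, 0); (0, 1, 0, 0, 0, 0); (0, 0, 0, 1, 0, 0))


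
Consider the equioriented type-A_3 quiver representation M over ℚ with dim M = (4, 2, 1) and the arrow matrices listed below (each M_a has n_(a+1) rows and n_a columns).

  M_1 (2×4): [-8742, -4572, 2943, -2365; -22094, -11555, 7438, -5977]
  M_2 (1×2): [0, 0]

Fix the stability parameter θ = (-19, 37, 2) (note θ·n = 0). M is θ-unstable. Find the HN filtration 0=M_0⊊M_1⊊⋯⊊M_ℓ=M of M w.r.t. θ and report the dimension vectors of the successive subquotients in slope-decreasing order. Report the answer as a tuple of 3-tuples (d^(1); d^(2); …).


Barcode: M ≅ I[1,1]^2, I[1,2]^2, I[3,3]. HN layers by μ_θ (3 steps, strictly decreasing):
  μ^(1)=37; μ^(2)=2; μ^(3)=-19

((0, 2, 0); (0, 0, 1); (4, 0, 0))


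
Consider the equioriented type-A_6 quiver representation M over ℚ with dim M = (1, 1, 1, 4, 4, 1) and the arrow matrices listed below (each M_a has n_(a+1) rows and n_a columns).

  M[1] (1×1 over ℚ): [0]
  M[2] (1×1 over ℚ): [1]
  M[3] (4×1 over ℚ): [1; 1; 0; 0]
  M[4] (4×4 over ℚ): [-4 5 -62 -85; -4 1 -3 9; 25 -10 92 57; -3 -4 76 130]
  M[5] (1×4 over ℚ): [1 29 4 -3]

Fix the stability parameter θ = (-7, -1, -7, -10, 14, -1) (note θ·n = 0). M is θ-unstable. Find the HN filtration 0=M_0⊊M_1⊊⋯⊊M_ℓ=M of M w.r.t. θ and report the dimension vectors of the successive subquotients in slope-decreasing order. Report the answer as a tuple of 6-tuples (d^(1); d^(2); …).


Via rank(M_{q-1}∘⋯∘M_p): M ≅ I[1,1], I[2,6], I[4,5]^3.
μ_θ-semistable layers: μ^(1)=14; μ^(2)=13/2; μ^(3)=-6; μ^(4)=-7; μ^(5)=-10

((0, 0, 0, 0, 3, 0); (0, 0, 0, 0, 1, 1); (0, 1, 1, 1, 0, 0); (1, 0, 0, 0, 0, 0); (0, 0, 0, 3, 0, 0))


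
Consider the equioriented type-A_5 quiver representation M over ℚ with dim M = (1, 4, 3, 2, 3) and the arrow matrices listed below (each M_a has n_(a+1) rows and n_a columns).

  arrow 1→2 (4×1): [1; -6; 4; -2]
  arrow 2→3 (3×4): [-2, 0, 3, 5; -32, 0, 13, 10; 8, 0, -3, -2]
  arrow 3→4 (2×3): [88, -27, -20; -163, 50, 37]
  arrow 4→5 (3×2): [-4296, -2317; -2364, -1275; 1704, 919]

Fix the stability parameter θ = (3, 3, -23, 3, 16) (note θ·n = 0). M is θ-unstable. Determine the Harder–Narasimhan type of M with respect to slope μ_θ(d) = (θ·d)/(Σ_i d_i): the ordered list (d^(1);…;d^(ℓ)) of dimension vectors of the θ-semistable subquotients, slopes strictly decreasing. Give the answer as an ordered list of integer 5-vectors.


Interval decomposition of M: I[1,2], I[2,2], I[2,5]^2, I[3,3], I[5,5].
HN type (ℓ=4): μ^(1)=16; μ^(2)=3; μ^(3)=-10; μ^(4)=-23

((0, 0, 0, 0, 3); (1, 2, 0, 2, 0); (0, 2, 2, 0, 0); (0, 0, 1, 0, 0))


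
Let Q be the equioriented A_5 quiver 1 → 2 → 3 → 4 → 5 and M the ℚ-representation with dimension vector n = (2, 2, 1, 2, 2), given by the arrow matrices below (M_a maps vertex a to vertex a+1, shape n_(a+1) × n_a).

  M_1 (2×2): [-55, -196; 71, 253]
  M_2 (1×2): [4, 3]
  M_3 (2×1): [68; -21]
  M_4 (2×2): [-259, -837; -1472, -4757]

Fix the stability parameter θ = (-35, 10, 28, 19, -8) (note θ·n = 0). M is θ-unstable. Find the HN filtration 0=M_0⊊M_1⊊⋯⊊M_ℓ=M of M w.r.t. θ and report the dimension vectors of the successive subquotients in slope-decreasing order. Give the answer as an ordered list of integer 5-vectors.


Via rank(M_{q-1}∘⋯∘M_p): M ≅ I[1,2], I[1,5], I[4,5].
μ_θ-semistable layers: μ^(1)=13; μ^(2)=10; μ^(3)=11/2; μ^(4)=-35

((0, 0, 1, 1, 1); (0, 2, 0, 0, 0); (0, 0, 0, 1, 1); (2, 0, 0, 0, 0))


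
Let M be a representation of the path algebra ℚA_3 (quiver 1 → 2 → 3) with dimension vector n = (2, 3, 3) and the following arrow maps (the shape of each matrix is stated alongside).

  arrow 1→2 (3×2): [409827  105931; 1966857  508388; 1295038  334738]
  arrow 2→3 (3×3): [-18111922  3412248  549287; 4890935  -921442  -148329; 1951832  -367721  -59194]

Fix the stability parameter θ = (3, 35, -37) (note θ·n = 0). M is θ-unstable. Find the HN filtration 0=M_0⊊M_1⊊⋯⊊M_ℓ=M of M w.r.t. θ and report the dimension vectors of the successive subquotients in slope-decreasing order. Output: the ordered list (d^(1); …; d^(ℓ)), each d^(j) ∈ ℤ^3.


Via rank(M_{q-1}∘⋯∘M_p): M ≅ I[1,3]^2, I[2,3].
μ_θ-semistable layers: μ^(1)=1/3; μ^(2)=-1

((2, 2, 2); (0, 1, 1))


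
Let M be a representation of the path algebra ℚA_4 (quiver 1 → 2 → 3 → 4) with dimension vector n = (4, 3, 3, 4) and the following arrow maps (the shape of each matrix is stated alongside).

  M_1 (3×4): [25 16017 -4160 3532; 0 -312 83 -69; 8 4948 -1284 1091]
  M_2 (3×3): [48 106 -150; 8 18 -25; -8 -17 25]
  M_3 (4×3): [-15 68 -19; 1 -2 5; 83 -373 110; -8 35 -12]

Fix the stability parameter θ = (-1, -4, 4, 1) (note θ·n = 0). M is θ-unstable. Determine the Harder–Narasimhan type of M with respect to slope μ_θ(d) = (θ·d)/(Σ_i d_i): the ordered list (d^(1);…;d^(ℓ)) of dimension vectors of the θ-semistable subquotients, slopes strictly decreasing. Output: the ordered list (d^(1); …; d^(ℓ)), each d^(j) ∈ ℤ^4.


Barcode: M ≅ I[1,1], I[1,2], I[1,4]^2, I[3,4], I[4,4]. HN layers by μ_θ (4 steps, strictly decreasing):
  μ^(1)=5/2; μ^(2)=1; μ^(3)=-1; μ^(4)=-5/2

((0, 0, 3, 3); (0, 0, 0, 1); (1, 0, 0, 0); (3, 3, 0, 0))


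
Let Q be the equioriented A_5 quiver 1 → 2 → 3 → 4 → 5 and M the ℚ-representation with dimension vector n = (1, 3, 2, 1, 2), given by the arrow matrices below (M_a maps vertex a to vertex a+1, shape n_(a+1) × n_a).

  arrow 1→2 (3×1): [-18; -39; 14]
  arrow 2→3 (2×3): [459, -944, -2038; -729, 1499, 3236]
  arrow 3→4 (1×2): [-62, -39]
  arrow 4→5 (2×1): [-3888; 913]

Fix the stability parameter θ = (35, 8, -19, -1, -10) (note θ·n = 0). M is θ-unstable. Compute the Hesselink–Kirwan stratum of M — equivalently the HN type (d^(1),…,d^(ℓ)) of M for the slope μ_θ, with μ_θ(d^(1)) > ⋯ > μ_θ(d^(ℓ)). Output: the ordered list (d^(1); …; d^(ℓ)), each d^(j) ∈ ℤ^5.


Interval decomposition of M: I[1,5], I[2,2], I[2,3], I[5,5].
HN type (ℓ=4): μ^(1)=8; μ^(2)=13/5; μ^(3)=-11/2; μ^(4)=-10

((0, 1, 0, 0, 0); (1, 1, 1, 1, 1); (0, 1, 1, 0, 0); (0, 0, 0, 0, 1))


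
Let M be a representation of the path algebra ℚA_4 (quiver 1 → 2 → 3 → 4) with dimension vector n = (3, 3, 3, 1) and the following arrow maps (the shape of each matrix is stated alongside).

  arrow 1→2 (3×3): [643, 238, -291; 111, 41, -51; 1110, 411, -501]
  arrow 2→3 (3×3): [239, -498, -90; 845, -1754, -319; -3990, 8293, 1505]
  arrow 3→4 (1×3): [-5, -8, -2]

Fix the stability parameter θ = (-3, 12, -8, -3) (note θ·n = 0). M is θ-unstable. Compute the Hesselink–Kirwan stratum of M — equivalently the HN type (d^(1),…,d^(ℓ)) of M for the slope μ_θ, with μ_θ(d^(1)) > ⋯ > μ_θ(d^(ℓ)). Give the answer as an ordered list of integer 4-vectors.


Barcode: M ≅ I[1,3]^2, I[1,4]. HN layers by μ_θ (3 steps, strictly decreasing):
  μ^(1)=2; μ^(2)=1/3; μ^(3)=-3

((0, 2, 2, 0); (0, 1, 1, 1); (3, 0, 0, 0))


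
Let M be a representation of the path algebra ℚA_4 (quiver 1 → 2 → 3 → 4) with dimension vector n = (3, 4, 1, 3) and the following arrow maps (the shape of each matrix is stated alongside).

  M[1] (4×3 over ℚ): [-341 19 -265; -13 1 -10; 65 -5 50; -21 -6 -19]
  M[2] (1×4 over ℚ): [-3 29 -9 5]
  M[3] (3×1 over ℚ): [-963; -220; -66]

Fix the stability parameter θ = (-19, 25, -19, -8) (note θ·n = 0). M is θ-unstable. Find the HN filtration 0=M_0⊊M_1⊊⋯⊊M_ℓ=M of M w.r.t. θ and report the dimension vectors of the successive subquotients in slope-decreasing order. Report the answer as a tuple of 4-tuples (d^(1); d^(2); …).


Interval decomposition of M: I[1,2]^2, I[1,4], I[2,2], I[4,4]^2.
HN type (ℓ=4): μ^(1)=25; μ^(2)=-2/3; μ^(3)=-8; μ^(4)=-19

((0, 3, 0, 0); (0, 1, 1, 1); (0, 0, 0, 2); (3, 0, 0, 0))


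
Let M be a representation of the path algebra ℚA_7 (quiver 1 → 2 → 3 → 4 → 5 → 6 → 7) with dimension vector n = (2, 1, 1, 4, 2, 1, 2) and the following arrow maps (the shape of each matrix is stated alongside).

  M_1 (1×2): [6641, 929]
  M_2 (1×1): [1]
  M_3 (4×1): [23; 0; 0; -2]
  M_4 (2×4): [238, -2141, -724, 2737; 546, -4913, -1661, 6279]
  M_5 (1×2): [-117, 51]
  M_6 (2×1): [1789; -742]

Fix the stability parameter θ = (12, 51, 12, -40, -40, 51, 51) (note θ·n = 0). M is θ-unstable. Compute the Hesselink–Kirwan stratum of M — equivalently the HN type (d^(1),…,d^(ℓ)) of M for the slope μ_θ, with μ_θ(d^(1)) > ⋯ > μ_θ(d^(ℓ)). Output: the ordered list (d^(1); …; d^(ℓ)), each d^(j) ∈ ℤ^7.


Barcode: M ≅ I[1,1], I[1,4], I[4,4], I[4,5], I[4,7], I[7,7]. HN layers by μ_θ (4 steps, strictly decreasing):
  μ^(1)=51; μ^(2)=12; μ^(3)=35/4; μ^(4)=-40

((0, 0, 0, 0, 0, 1, 2); (1, 0, 0, 0, 0, 0, 0); (1, 1, 1, 1, 0, 0, 0); (0, 0, 0, 3, 2, 0, 0))


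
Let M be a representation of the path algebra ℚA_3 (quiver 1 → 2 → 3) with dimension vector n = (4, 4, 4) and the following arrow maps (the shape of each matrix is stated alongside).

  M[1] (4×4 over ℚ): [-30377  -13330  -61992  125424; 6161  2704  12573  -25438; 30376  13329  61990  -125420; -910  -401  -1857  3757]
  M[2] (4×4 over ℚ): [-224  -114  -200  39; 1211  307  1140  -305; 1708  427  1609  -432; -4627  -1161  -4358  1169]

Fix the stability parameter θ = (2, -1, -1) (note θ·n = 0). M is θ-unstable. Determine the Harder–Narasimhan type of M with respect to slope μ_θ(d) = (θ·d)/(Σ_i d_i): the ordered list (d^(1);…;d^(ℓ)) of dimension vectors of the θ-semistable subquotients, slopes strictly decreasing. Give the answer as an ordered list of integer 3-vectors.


Via rank(M_{q-1}∘⋯∘M_p): M ≅ I[1,2], I[1,3]^3, I[3,3].
μ_θ-semistable layers: μ^(1)=1/2; μ^(2)=0; μ^(3)=-1

((1, 1, 0); (3, 3, 3); (0, 0, 1))


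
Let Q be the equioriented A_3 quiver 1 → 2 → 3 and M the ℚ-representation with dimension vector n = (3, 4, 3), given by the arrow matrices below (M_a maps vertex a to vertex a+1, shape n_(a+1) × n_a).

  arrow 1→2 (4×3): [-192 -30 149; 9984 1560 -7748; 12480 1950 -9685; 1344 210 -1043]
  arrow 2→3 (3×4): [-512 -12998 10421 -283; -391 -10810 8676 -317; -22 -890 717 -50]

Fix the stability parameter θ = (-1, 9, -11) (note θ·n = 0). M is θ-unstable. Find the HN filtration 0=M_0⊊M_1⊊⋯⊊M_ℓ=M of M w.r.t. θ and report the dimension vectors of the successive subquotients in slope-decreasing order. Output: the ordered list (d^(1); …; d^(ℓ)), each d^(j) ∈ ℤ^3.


Via rank(M_{q-1}∘⋯∘M_p): M ≅ I[1,1]^2, I[1,3], I[2,2], I[2,3]^2.
μ_θ-semistable layers: μ^(1)=9; μ^(2)=-1

((0, 1, 0); (3, 3, 3))


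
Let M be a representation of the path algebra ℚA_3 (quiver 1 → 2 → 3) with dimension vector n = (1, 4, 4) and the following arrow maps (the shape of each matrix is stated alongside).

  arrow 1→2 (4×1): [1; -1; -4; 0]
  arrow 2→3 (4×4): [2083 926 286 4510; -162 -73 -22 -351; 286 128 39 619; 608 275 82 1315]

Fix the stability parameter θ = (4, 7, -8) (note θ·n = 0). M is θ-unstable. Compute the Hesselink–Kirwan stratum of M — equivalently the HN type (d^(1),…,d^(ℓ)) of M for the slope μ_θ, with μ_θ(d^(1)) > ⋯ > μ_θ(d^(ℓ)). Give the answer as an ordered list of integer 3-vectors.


Interval decomposition of M: I[1,3], I[2,3]^3.
HN type (ℓ=2): μ^(1)=1; μ^(2)=-1/2

((1, 1, 1); (0, 3, 3))


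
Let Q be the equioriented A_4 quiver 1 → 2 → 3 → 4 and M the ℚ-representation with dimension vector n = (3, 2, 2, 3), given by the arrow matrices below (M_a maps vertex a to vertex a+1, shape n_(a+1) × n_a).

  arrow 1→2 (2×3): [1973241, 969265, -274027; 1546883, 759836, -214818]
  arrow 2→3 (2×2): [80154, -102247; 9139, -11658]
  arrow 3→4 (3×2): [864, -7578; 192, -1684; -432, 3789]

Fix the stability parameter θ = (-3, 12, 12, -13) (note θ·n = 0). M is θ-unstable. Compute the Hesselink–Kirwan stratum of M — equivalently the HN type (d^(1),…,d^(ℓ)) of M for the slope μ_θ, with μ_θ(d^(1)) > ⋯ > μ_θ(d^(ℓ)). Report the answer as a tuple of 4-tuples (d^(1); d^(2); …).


Interval decomposition of M: I[1,1], I[1,3], I[1,4], I[4,4]^2.
HN type (ℓ=4): μ^(1)=12; μ^(2)=11/3; μ^(3)=-3; μ^(4)=-13

((0, 1, 1, 0); (0, 1, 1, 1); (3, 0, 0, 0); (0, 0, 0, 2))


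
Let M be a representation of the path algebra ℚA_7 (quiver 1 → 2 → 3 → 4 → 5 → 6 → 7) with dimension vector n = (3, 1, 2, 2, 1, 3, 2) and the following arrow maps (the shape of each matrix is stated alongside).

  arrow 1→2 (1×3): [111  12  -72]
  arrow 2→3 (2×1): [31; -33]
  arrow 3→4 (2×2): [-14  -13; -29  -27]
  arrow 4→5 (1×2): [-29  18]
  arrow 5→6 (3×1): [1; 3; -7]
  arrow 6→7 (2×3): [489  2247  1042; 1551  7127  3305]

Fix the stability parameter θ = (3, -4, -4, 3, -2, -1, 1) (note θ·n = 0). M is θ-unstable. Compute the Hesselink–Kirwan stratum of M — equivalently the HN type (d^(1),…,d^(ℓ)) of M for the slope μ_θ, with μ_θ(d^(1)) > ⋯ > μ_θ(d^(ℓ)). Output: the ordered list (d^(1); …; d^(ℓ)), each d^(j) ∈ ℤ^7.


Barcode: M ≅ I[1,1]^2, I[1,7], I[3,4], I[6,6], I[6,7]. HN layers by μ_θ (6 steps, strictly decreasing):
  μ^(1)=3; μ^(2)=1; μ^(3)=0; μ^(4)=-1; μ^(5)=-5/3; μ^(6)=-4

((2, 0, 0, 1, 0, 0, 0); (0, 0, 0, 0, 0, 0, 2); (0, 0, 0, 1, 1, 1, 0); (0, 0, 0, 0, 0, 2, 0); (1, 1, 1, 0, 0, 0, 0); (0, 0, 1, 0, 0, 0, 0))
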